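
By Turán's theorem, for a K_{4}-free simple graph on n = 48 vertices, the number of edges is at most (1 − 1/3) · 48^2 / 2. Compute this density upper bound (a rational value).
Turán density bound = (2/3) · 48^2/2 = 768

Turán's theorem: ex(n, K_{r+1}) is achieved by the complete r-partite Turán graph T(n, r) with parts as balanced as possible, and is at most (1 − 1/r) · n^2/2. For r = 3, n = 48: the density bound is (2/3) · 2304/2 = 768. Since 3 ∣ 48, the Turán graph T(48, 3) has parts of equal size 16, and its edge count e(T(48, 3)) = 768 attains the density bound exactly.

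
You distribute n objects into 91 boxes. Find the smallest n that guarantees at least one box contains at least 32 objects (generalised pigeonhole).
n = (32 − 1)·91 + 1 = 2822

By the generalised pigeonhole principle, to guarantee some box contains ≥ r objects we need more than (r − 1) · k objects total. Threshold: n = (r − 1) · k + 1. With r = 32 and k = 91: n = 31 · 91 + 1 = 2821 + 1 = 2822. For n = 2821 = 31 · 91, we can put exactly 31 objects in every box, avoiding 32 in any single one — so 2822 is tight.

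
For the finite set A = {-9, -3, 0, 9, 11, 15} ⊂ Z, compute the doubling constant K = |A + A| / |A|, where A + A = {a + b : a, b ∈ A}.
K = |A + A| / |A| = 19/6

Enumerate A + A = {a + b : a, b ∈ A}. With |A| = 6, there are |A|^2 = 36 ordered sum pairs; collecting distinct values, A + A = {-18, -12, -9, -6, -3, 0, 2, 6, 8, 9, 11, 12, 15, 18, 20, 22, 24, 26, 30}, so |A + A| = 19. Thus K = 19/6. For comparison, the minimum possible |A + A| over all 6-element sets is 2·6 − 1 = 11 (so min K = 11/6), attained only by arithmetic progressions.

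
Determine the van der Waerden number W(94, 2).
W(94, 2) = 94 + 1 = 95

A 2-term AP is any pair of integers, so a monochromatic 2-AP exists iff some colour is used at least twice. With 94 colours, the colouring i ↦ i on {1, ..., 94} uses each colour once, avoiding any monochromatic pair, so W(94, 2) > 94. For {1, ..., 95}, pigeonhole forces two integers of the same colour, which form a monochromatic 2-AP. Hence W(94, 2) = 95.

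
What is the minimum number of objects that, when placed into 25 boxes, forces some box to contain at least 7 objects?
n = (7 − 1)·25 + 1 = 151

By the generalised pigeonhole principle, to guarantee some box contains ≥ r objects we need more than (r − 1) · k objects total. Threshold: n = (r − 1) · k + 1. With r = 7 and k = 25: n = 6 · 25 + 1 = 150 + 1 = 151. For n = 150 = 6 · 25, we can put exactly 6 objects in every box, avoiding 7 in any single one — so 151 is tight.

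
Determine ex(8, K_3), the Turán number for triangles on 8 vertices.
ex(8, K_3) = ⌊8^2/4⌋ = 16

Mantel (1907): a triangle-free graph on n vertices has at most ⌊n^2/4⌋ edges, with equality for the complete bipartite graph K_{⌊n/2⌋, ⌈n/2⌉}. For n = 8: ⌊8^2/4⌋ = ⌊64/4⌋ = 16. The extremal graph is K_{4, 4}, which has 4·4 = 16 edges.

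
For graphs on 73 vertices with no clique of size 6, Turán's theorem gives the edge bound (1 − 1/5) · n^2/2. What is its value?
Turán density bound = (4/5) · 73^2/2 = 10658/5 ≈ 2131.6

Turán's theorem: ex(n, K_{r+1}) is achieved by the complete r-partite Turán graph T(n, r) with parts as balanced as possible, and is at most (1 − 1/r) · n^2/2. For r = 5, n = 73: the density bound is (4/5) · 5329/2 = 10658/5 ≈ 2131.6. The integer-valued extremum is e(T(73, 5)) = 2131, which is strictly less than the density bound 10658/5 since 5 ∤ 73 (the parts of T(73, 5) cannot all be equal).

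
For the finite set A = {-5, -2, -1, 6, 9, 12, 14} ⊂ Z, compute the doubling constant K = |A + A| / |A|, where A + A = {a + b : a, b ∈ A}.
K = |A + A| / |A| = 24/7

Enumerate A + A = {a + b : a, b ∈ A}. With |A| = 7, there are |A|^2 = 49 ordered sum pairs; collecting distinct values, A + A = {-10, -7, -6, -4, -3, -2, 1, 4, 5, 7, 8, 9, 10, 11, 12, 13, 15, 18, 20, 21, 23, 24, 26, 28}, so |A + A| = 24. Thus K = 24/7. For comparison, the minimum possible |A + A| over all 7-element sets is 2·7 − 1 = 13 (so min K = 13/7), attained only by arithmetic progressions.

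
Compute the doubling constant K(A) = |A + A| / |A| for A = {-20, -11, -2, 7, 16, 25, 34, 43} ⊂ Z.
K = |A + A| / |A| = 15/8

Enumerate A + A = {a + b : a, b ∈ A}. With |A| = 8, there are |A|^2 = 64 ordered sum pairs; collecting distinct values, A + A = {-40, -31, -22, -13, -4, 5, 14, 23, 32, 41, 50, 59, 68, 77, 86}, so |A + A| = 15. Thus K = 15/8. Here |A + A| = 2|A| − 1 = 15, the minimum possible — so K = 15/8 is minimal, which holds iff A is an arithmetic progression.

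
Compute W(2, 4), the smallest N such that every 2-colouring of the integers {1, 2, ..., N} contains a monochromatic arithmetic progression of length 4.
W(2, 4) = 35

This is a classical value, W(2, 4) = 35, established by combining an explicit 2-colouring of {1, ..., 34} with no monochromatic 4-AP (giving the lower bound W(2, 4) > 34) and a finite case analysis / exhaustive computer search showing every 2-colouring of {1, ..., 35} has such an AP.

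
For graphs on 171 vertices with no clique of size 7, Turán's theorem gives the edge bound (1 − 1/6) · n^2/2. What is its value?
Turán density bound = (5/6) · 171^2/2 = 48735/4 ≈ 12183.75

Turán's theorem: ex(n, K_{r+1}) is achieved by the complete r-partite Turán graph T(n, r) with parts as balanced as possible, and is at most (1 − 1/r) · n^2/2. For r = 6, n = 171: the density bound is (5/6) · 29241/2 = 48735/4 ≈ 12183.75. The integer-valued extremum is e(T(171, 6)) = 12183, which is strictly less than the density bound 48735/4 since 6 ∤ 171 (the parts of T(171, 6) cannot all be equal).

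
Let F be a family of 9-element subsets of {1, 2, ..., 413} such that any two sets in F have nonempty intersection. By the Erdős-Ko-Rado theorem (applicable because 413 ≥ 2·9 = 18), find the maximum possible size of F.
max |F| = C(412, 8) = 19229204065337145

Erdős-Ko-Rado (1961): when n ≥ 2k, max |F| = C(n−1, k−1). The bound is attained by the star {A : i ∈ A} for any fixed i ∈ [n]. Here C(413−1, 9−1) = C(412, 8) = 19229204065337145.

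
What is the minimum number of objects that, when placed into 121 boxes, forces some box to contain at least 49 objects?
n = (49 − 1)·121 + 1 = 5809

By the generalised pigeonhole principle, to guarantee some box contains ≥ r objects we need more than (r − 1) · k objects total. Threshold: n = (r − 1) · k + 1. With r = 49 and k = 121: n = 48 · 121 + 1 = 5808 + 1 = 5809. For n = 5808 = 48 · 121, we can put exactly 48 objects in every box, avoiding 49 in any single one — so 5809 is tight.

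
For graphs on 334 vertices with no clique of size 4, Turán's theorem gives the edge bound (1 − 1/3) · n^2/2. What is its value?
Turán density bound = (2/3) · 334^2/2 = 111556/3 ≈ 37185.3333

Turán's theorem: ex(n, K_{r+1}) is achieved by the complete r-partite Turán graph T(n, r) with parts as balanced as possible, and is at most (1 − 1/r) · n^2/2. For r = 3, n = 334: the density bound is (2/3) · 111556/2 = 111556/3 ≈ 37185.3333. The integer-valued extremum is e(T(334, 3)) = 37185, which is strictly less than the density bound 111556/3 since 3 ∤ 334 (the parts of T(334, 3) cannot all be equal).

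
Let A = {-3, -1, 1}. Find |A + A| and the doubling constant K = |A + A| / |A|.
K = |A + A| / |A| = 5/3

Enumerate A + A = {a + b : a, b ∈ A}. With |A| = 3, there are |A|^2 = 9 ordered sum pairs; collecting distinct values, A + A = {-6, -4, -2, 0, 2}, so |A + A| = 5. Thus K = 5/3. Here |A + A| = 2|A| − 1 = 5, the minimum possible — so K = 5/3 is minimal, which holds iff A is an arithmetic progression.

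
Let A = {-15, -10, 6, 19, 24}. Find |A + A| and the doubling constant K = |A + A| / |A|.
K = |A + A| / |A| = 14/5

Enumerate A + A = {a + b : a, b ∈ A}. With |A| = 5, there are |A|^2 = 25 ordered sum pairs; collecting distinct values, A + A = {-30, -25, -20, -9, -4, 4, 9, 12, 14, 25, 30, 38, 43, 48}, so |A + A| = 14. Thus K = 14/5. For comparison, the minimum possible |A + A| over all 5-element sets is 2·5 − 1 = 9 (so min K = 9/5), attained only by arithmetic progressions.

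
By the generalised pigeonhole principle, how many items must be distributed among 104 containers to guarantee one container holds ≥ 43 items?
n = (43 − 1)·104 + 1 = 4369

By the generalised pigeonhole principle, to guarantee some box contains ≥ r objects we need more than (r − 1) · k objects total. Threshold: n = (r − 1) · k + 1. With r = 43 and k = 104: n = 42 · 104 + 1 = 4368 + 1 = 4369. For n = 4368 = 42 · 104, we can put exactly 42 objects in every box, avoiding 43 in any single one — so 4369 is tight.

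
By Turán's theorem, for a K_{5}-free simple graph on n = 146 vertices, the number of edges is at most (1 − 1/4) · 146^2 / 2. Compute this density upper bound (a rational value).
Turán density bound = (3/4) · 146^2/2 = 15987/2 ≈ 7993.5

Turán's theorem: ex(n, K_{r+1}) is achieved by the complete r-partite Turán graph T(n, r) with parts as balanced as possible, and is at most (1 − 1/r) · n^2/2. For r = 4, n = 146: the density bound is (3/4) · 21316/2 = 15987/2 ≈ 7993.5. The integer-valued extremum is e(T(146, 4)) = 7993, which is strictly less than the density bound 15987/2 since 4 ∤ 146 (the parts of T(146, 4) cannot all be equal).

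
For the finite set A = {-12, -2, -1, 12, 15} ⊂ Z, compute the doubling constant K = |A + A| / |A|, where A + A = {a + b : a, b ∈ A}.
K = |A + A| / |A| = 15/5 = 3

Enumerate A + A = {a + b : a, b ∈ A}. With |A| = 5, there are |A|^2 = 25 ordered sum pairs; collecting distinct values, A + A = {-24, -14, -13, -4, -3, -2, 0, 3, 10, 11, 13, 14, 24, 27, 30}, so |A + A| = 15. Thus K = 15/5 = 3. For comparison, the minimum possible |A + A| over all 5-element sets is 2·5 − 1 = 9 (so min K = 9/5), attained only by arithmetic progressions.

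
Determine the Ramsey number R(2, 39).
R(2, 39) = 39

R(2, k) = k for all k ≥ 2: in a 2-colouring of K_k, either some edge is red (a red K_2) or all edges are blue (a blue K_k). And K_{38} coloured all-blue has no blue K_39, so R(2, 39) > 38. Hence R(2, 39) = 39.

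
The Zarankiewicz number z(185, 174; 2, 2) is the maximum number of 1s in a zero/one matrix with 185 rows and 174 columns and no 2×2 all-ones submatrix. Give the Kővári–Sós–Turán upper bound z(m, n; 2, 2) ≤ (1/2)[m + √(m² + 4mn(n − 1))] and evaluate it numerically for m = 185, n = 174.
z(185, 174; 2, 2) ≤ (1/2)[185 + √(185² + 4·185·174·173)] = (1/2)[185 + √22309705] = 2454.1575

Kővári–Sós–Turán: let r_1, ..., r_185 be the row sums and z = Σ r_i the total number of 1s. Each pair of columns can share at most one row with both entries 1 (else a 2×2 all-ones block appears), so Σ_i C(r_i, 2) ≤ C(174, 2) = 15051. By convexity Σ_i C(r_i, 2) ≥ 185·C(z/185, 2) = z(z − 185)/(2·185), giving z² − 185z − 185·174·173 ≤ 0 and hence z ≤ (1/2)[185 + √(34225 + 4·5568870)] = (1/2)[185 + √22309705] ≈ (1/2)(185 + 4723.315) = 2454.1575.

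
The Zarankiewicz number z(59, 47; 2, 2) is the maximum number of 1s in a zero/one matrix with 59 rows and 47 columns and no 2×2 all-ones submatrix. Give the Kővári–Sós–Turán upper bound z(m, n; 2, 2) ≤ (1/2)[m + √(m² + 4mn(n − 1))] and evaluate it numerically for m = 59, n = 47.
z(59, 47; 2, 2) ≤ (1/2)[59 + √(59² + 4·59·47·46)] = (1/2)[59 + √513713] = 387.8689

Kővári–Sós–Turán: let r_1, ..., r_59 be the row sums and z = Σ r_i the total number of 1s. Each pair of columns can share at most one row with both entries 1 (else a 2×2 all-ones block appears), so Σ_i C(r_i, 2) ≤ C(47, 2) = 1081. By convexity Σ_i C(r_i, 2) ≥ 59·C(z/59, 2) = z(z − 59)/(2·59), giving z² − 59z − 59·47·46 ≤ 0 and hence z ≤ (1/2)[59 + √(3481 + 4·127558)] = (1/2)[59 + √513713] ≈ (1/2)(59 + 716.7377) = 387.8689.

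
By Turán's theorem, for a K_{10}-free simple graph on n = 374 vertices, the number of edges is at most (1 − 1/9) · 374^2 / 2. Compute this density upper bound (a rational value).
Turán density bound = (8/9) · 374^2/2 = 559504/9 ≈ 62167.1111

Turán's theorem: ex(n, K_{r+1}) is achieved by the complete r-partite Turán graph T(n, r) with parts as balanced as possible, and is at most (1 − 1/r) · n^2/2. For r = 9, n = 374: the density bound is (8/9) · 139876/2 = 559504/9 ≈ 62167.1111. The integer-valued extremum is e(T(374, 9)) = 62166, which is strictly less than the density bound 559504/9 since 9 ∤ 374 (the parts of T(374, 9) cannot all be equal).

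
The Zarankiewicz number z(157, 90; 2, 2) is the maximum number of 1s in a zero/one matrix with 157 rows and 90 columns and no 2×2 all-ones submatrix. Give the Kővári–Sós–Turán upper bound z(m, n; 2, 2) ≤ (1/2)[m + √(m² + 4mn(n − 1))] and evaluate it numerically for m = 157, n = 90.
z(157, 90; 2, 2) ≤ (1/2)[157 + √(157² + 4·157·90·89)] = (1/2)[157 + √5054929] = 1202.6585

Kővári–Sós–Turán: let r_1, ..., r_157 be the row sums and z = Σ r_i the total number of 1s. Each pair of columns can share at most one row with both entries 1 (else a 2×2 all-ones block appears), so Σ_i C(r_i, 2) ≤ C(90, 2) = 4005. By convexity Σ_i C(r_i, 2) ≥ 157·C(z/157, 2) = z(z − 157)/(2·157), giving z² − 157z − 157·90·89 ≤ 0 and hence z ≤ (1/2)[157 + √(24649 + 4·1257570)] = (1/2)[157 + √5054929] ≈ (1/2)(157 + 2248.3169) = 1202.6585.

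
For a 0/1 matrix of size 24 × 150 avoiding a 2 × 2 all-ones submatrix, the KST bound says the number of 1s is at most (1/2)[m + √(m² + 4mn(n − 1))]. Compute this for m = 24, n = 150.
z(24, 150; 2, 2) ≤ (1/2)[24 + √(24² + 4·24·150·149)] = (1/2)[24 + √2146176] = 744.4916

Kővári–Sós–Turán: let r_1, ..., r_24 be the row sums and z = Σ r_i the total number of 1s. Each pair of columns can share at most one row with both entries 1 (else a 2×2 all-ones block appears), so Σ_i C(r_i, 2) ≤ C(150, 2) = 11175. By convexity Σ_i C(r_i, 2) ≥ 24·C(z/24, 2) = z(z − 24)/(2·24), giving z² − 24z − 24·150·149 ≤ 0 and hence z ≤ (1/2)[24 + √(576 + 4·536400)] = (1/2)[24 + √2146176] ≈ (1/2)(24 + 1464.9833) = 744.4916.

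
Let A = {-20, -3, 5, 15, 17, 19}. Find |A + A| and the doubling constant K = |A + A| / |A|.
K = |A + A| / |A| = 20/6 = 10/3

Enumerate A + A = {a + b : a, b ∈ A}. With |A| = 6, there are |A|^2 = 36 ordered sum pairs; collecting distinct values, A + A = {-40, -23, -15, -6, -5, -3, -1, 2, 10, 12, 14, 16, 20, 22, 24, 30, 32, 34, 36, 38}, so |A + A| = 20. Thus K = 20/6 = 10/3. For comparison, the minimum possible |A + A| over all 6-element sets is 2·6 − 1 = 11 (so min K = 11/6), attained only by arithmetic progressions.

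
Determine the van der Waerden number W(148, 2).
W(148, 2) = 148 + 1 = 149

A 2-term AP is any pair of integers, so a monochromatic 2-AP exists iff some colour is used at least twice. With 148 colours, the colouring i ↦ i on {1, ..., 148} uses each colour once, avoiding any monochromatic pair, so W(148, 2) > 148. For {1, ..., 149}, pigeonhole forces two integers of the same colour, which form a monochromatic 2-AP. Hence W(148, 2) = 149.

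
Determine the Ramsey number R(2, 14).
R(2, 14) = 14

R(2, k) = k for all k ≥ 2: in a 2-colouring of K_k, either some edge is red (a red K_2) or all edges are blue (a blue K_k). And K_{13} coloured all-blue has no blue K_14, so R(2, 14) > 13. Hence R(2, 14) = 14.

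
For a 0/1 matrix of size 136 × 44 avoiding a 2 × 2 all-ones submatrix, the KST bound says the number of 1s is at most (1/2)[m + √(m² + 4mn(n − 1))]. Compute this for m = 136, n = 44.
z(136, 44; 2, 2) ≤ (1/2)[136 + √(136² + 4·136·44·43)] = (1/2)[136 + √1047744] = 579.7968

Kővári–Sós–Turán: let r_1, ..., r_136 be the row sums and z = Σ r_i the total number of 1s. Each pair of columns can share at most one row with both entries 1 (else a 2×2 all-ones block appears), so Σ_i C(r_i, 2) ≤ C(44, 2) = 946. By convexity Σ_i C(r_i, 2) ≥ 136·C(z/136, 2) = z(z − 136)/(2·136), giving z² − 136z − 136·44·43 ≤ 0 and hence z ≤ (1/2)[136 + √(18496 + 4·257312)] = (1/2)[136 + √1047744] ≈ (1/2)(136 + 1023.5937) = 579.7968.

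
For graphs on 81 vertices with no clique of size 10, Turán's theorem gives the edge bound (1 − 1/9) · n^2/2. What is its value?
Turán density bound = (8/9) · 81^2/2 = 2916

Turán's theorem: ex(n, K_{r+1}) is achieved by the complete r-partite Turán graph T(n, r) with parts as balanced as possible, and is at most (1 − 1/r) · n^2/2. For r = 9, n = 81: the density bound is (8/9) · 6561/2 = 2916. Since 9 ∣ 81, the Turán graph T(81, 9) has parts of equal size 9, and its edge count e(T(81, 9)) = 2916 attains the density bound exactly.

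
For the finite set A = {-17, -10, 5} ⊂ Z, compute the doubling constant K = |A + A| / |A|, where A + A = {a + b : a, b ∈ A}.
K = |A + A| / |A| = 6/3 = 2

Enumerate A + A = {a + b : a, b ∈ A}. With |A| = 3, there are |A|^2 = 9 ordered sum pairs; collecting distinct values, A + A = {-34, -27, -20, -12, -5, 10}, so |A + A| = 6. Thus K = 6/3 = 2. For comparison, the minimum possible |A + A| over all 3-element sets is 2·3 − 1 = 5 (so min K = 5/3), attained only by arithmetic progressions.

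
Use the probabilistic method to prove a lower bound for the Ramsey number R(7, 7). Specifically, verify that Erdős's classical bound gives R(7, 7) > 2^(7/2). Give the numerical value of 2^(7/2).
2^(7/2) = 11.3137; so R(7, 7) > 11.3137

Colour each edge of K_n uniformly at random with red/blue. The expected number of monochromatic K_7 is C(n, 7) · 2 · 2^(−C(7,2)). If C(n, 7) · 2^(1 − C(7,2)) < 1, then with positive probability no monochromatic K_7 exists, so R(7, 7) > n. The standard estimate C(n, 7) ≤ n^7/7! shows this inequality holds whenever n ≤ 2^(7/2) (since 7! · 2^(C(7,2) − 1) > 2^(7^2/2) ≥ n^7). Hence R(7, 7) > 2^(7/2) = 11.3137.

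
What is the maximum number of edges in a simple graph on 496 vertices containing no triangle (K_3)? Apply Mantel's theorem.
ex(496, K_3) = ⌊496^2/4⌋ = 61504

Mantel (1907): a triangle-free graph on n vertices has at most ⌊n^2/4⌋ edges, with equality for the complete bipartite graph K_{⌊n/2⌋, ⌈n/2⌉}. For n = 496: ⌊496^2/4⌋ = ⌊246016/4⌋ = 61504. The extremal graph is K_{248, 248}, which has 248·248 = 61504 edges.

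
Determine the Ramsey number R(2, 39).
R(2, 39) = 39

R(2, k) = k for all k ≥ 2: in a 2-colouring of K_k, either some edge is red (a red K_2) or all edges are blue (a blue K_k). And K_{38} coloured all-blue has no blue K_39, so R(2, 39) > 38. Hence R(2, 39) = 39.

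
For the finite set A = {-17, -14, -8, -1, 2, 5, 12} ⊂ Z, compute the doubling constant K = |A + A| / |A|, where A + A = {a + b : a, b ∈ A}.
K = |A + A| / |A| = 22/7

Enumerate A + A = {a + b : a, b ∈ A}. With |A| = 7, there are |A|^2 = 49 ordered sum pairs; collecting distinct values, A + A = {-34, -31, -28, -25, -22, -18, -16, -15, -12, -9, -6, -5, -3, -2, 1, 4, 7, 10, 11, 14, 17, 24}, so |A + A| = 22. Thus K = 22/7. For comparison, the minimum possible |A + A| over all 7-element sets is 2·7 − 1 = 13 (so min K = 13/7), attained only by arithmetic progressions.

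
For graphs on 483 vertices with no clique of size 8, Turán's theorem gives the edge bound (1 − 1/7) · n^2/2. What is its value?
Turán density bound = (6/7) · 483^2/2 = 99981

Turán's theorem: ex(n, K_{r+1}) is achieved by the complete r-partite Turán graph T(n, r) with parts as balanced as possible, and is at most (1 − 1/r) · n^2/2. For r = 7, n = 483: the density bound is (6/7) · 233289/2 = 99981. Since 7 ∣ 483, the Turán graph T(483, 7) has parts of equal size 69, and its edge count e(T(483, 7)) = 99981 attains the density bound exactly.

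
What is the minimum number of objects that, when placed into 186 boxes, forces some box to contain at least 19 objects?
n = (19 − 1)·186 + 1 = 3349

By the generalised pigeonhole principle, to guarantee some box contains ≥ r objects we need more than (r − 1) · k objects total. Threshold: n = (r − 1) · k + 1. With r = 19 and k = 186: n = 18 · 186 + 1 = 3348 + 1 = 3349. For n = 3348 = 18 · 186, we can put exactly 18 objects in every box, avoiding 19 in any single one — so 3349 is tight.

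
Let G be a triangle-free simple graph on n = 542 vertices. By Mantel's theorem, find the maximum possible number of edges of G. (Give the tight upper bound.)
ex(542, K_3) = ⌊542^2/4⌋ = 73441

Mantel (1907): a triangle-free graph on n vertices has at most ⌊n^2/4⌋ edges, with equality for the complete bipartite graph K_{⌊n/2⌋, ⌈n/2⌉}. For n = 542: ⌊542^2/4⌋ = ⌊293764/4⌋ = 73441. The extremal graph is K_{271, 271}, which has 271·271 = 73441 edges.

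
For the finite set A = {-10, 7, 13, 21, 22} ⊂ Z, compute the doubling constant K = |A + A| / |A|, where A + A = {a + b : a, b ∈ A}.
K = |A + A| / |A| = 15/5 = 3

Enumerate A + A = {a + b : a, b ∈ A}. With |A| = 5, there are |A|^2 = 25 ordered sum pairs; collecting distinct values, A + A = {-20, -3, 3, 11, 12, 14, 20, 26, 28, 29, 34, 35, 42, 43, 44}, so |A + A| = 15. Thus K = 15/5 = 3. For comparison, the minimum possible |A + A| over all 5-element sets is 2·5 − 1 = 9 (so min K = 9/5), attained only by arithmetic progressions.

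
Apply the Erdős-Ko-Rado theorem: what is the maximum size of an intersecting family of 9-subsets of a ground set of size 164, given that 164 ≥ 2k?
max |F| = C(163, 8) = 10380216608892

The Erdős-Ko-Rado theorem states: for n ≥ 2k, an intersecting family of k-subsets of an n-element set has size at most C(n − 1, k − 1), with equality for 'star' families {A ⊆ [n] : |A| = k, i ∈ A} (fix an element i). For n = 164, k = 9: C(163, 8) = 10380216608892.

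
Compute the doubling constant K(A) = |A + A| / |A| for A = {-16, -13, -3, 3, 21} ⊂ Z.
K = |A + A| / |A| = 15/5 = 3

Enumerate A + A = {a + b : a, b ∈ A}. With |A| = 5, there are |A|^2 = 25 ordered sum pairs; collecting distinct values, A + A = {-32, -29, -26, -19, -16, -13, -10, -6, 0, 5, 6, 8, 18, 24, 42}, so |A + A| = 15. Thus K = 15/5 = 3. For comparison, the minimum possible |A + A| over all 5-element sets is 2·5 − 1 = 9 (so min K = 9/5), attained only by arithmetic progressions.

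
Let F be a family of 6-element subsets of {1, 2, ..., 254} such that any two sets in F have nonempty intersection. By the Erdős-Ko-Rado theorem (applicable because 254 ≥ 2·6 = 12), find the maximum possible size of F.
max |F| = C(253, 5) = 8301429675

Erdős-Ko-Rado (1961): when n ≥ 2k, max |F| = C(n−1, k−1). The bound is attained by the star {A : i ∈ A} for any fixed i ∈ [n]. Here C(254−1, 6−1) = C(253, 5) = 8301429675.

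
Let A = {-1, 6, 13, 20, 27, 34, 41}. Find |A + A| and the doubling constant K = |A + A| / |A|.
K = |A + A| / |A| = 13/7

Enumerate A + A = {a + b : a, b ∈ A}. With |A| = 7, there are |A|^2 = 49 ordered sum pairs; collecting distinct values, A + A = {-2, 5, 12, 19, 26, 33, 40, 47, 54, 61, 68, 75, 82}, so |A + A| = 13. Thus K = 13/7. Here |A + A| = 2|A| − 1 = 13, the minimum possible — so K = 13/7 is minimal, which holds iff A is an arithmetic progression.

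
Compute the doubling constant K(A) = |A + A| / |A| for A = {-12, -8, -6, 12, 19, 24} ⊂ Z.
K = |A + A| / |A| = 21/6 = 7/2

Enumerate A + A = {a + b : a, b ∈ A}. With |A| = 6, there are |A|^2 = 36 ordered sum pairs; collecting distinct values, A + A = {-24, -20, -18, -16, -14, -12, 0, 4, 6, 7, 11, 12, 13, 16, 18, 24, 31, 36, 38, 43, 48}, so |A + A| = 21. Thus K = 21/6 = 7/2. For comparison, the minimum possible |A + A| over all 6-element sets is 2·6 − 1 = 11 (so min K = 11/6), attained only by arithmetic progressions.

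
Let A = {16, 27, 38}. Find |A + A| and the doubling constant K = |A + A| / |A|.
K = |A + A| / |A| = 5/3

Enumerate A + A = {a + b : a, b ∈ A}. With |A| = 3, there are |A|^2 = 9 ordered sum pairs; collecting distinct values, A + A = {32, 43, 54, 65, 76}, so |A + A| = 5. Thus K = 5/3. Here |A + A| = 2|A| − 1 = 5, the minimum possible — so K = 5/3 is minimal, which holds iff A is an arithmetic progression.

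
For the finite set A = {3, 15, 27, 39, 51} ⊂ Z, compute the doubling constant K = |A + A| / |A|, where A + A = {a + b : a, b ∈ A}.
K = |A + A| / |A| = 9/5

Enumerate A + A = {a + b : a, b ∈ A}. With |A| = 5, there are |A|^2 = 25 ordered sum pairs; collecting distinct values, A + A = {6, 18, 30, 42, 54, 66, 78, 90, 102}, so |A + A| = 9. Thus K = 9/5. Here |A + A| = 2|A| − 1 = 9, the minimum possible — so K = 9/5 is minimal, which holds iff A is an arithmetic progression.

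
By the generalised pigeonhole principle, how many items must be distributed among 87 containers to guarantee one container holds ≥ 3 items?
n = (3 − 1)·87 + 1 = 175

By the generalised pigeonhole principle, to guarantee some box contains ≥ r objects we need more than (r − 1) · k objects total. Threshold: n = (r − 1) · k + 1. With r = 3 and k = 87: n = 2 · 87 + 1 = 174 + 1 = 175. For n = 174 = 2 · 87, we can put exactly 2 objects in every box, avoiding 3 in any single one — so 175 is tight.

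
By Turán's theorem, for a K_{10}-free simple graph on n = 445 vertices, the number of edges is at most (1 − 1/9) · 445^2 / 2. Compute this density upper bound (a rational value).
Turán density bound = (8/9) · 445^2/2 = 792100/9 ≈ 88011.1111

Turán's theorem: ex(n, K_{r+1}) is achieved by the complete r-partite Turán graph T(n, r) with parts as balanced as possible, and is at most (1 − 1/r) · n^2/2. For r = 9, n = 445: the density bound is (8/9) · 198025/2 = 792100/9 ≈ 88011.1111. The integer-valued extremum is e(T(445, 9)) = 88010, which is strictly less than the density bound 792100/9 since 9 ∤ 445 (the parts of T(445, 9) cannot all be equal).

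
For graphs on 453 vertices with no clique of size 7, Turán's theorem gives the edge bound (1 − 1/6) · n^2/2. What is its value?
Turán density bound = (5/6) · 453^2/2 = 342015/4 ≈ 85503.75

Turán's theorem: ex(n, K_{r+1}) is achieved by the complete r-partite Turán graph T(n, r) with parts as balanced as possible, and is at most (1 − 1/r) · n^2/2. For r = 6, n = 453: the density bound is (5/6) · 205209/2 = 342015/4 ≈ 85503.75. The integer-valued extremum is e(T(453, 6)) = 85503, which is strictly less than the density bound 342015/4 since 6 ∤ 453 (the parts of T(453, 6) cannot all be equal).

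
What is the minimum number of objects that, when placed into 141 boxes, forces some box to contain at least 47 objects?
n = (47 − 1)·141 + 1 = 6487

By the generalised pigeonhole principle, to guarantee some box contains ≥ r objects we need more than (r − 1) · k objects total. Threshold: n = (r − 1) · k + 1. With r = 47 and k = 141: n = 46 · 141 + 1 = 6486 + 1 = 6487. For n = 6486 = 46 · 141, we can put exactly 46 objects in every box, avoiding 47 in any single one — so 6487 is tight.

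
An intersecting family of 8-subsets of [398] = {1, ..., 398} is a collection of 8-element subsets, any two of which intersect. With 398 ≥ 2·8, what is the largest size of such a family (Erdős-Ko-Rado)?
max |F| = C(397, 7) = 292417829024244

Erdős-Ko-Rado (1961): when n ≥ 2k, max |F| = C(n−1, k−1). The bound is attained by the star {A : i ∈ A} for any fixed i ∈ [n]. Here C(398−1, 8−1) = C(397, 7) = 292417829024244.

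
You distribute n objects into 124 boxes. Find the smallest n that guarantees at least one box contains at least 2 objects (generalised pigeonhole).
n = (2 − 1)·124 + 1 = 125

By the generalised pigeonhole principle, to guarantee some box contains ≥ r objects we need more than (r − 1) · k objects total. Threshold: n = (r − 1) · k + 1. With r = 2 and k = 124: n = 1 · 124 + 1 = 124 + 1 = 125. For n = 124 = 1 · 124, we can put exactly 1 objects in every box, avoiding 2 in any single one — so 125 is tight.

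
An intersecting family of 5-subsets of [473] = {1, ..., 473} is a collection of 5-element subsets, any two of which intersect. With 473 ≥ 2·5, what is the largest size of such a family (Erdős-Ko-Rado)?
max |F| = C(472, 4) = 2041843090

Erdős-Ko-Rado (1961): when n ≥ 2k, max |F| = C(n−1, k−1). The bound is attained by the star {A : i ∈ A} for any fixed i ∈ [n]. Here C(473−1, 5−1) = C(472, 4) = 2041843090.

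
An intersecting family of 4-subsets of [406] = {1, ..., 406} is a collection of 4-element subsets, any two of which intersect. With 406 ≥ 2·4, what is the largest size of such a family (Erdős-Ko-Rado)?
max |F| = C(405, 3) = 10989810

The Erdős-Ko-Rado theorem states: for n ≥ 2k, an intersecting family of k-subsets of an n-element set has size at most C(n − 1, k − 1), with equality for 'star' families {A ⊆ [n] : |A| = k, i ∈ A} (fix an element i). For n = 406, k = 4: C(405, 3) = 10989810.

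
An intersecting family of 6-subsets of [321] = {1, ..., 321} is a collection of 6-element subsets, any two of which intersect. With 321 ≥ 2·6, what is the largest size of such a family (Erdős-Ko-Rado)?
max |F| = C(320, 5) = 27097728064

The Erdős-Ko-Rado theorem states: for n ≥ 2k, an intersecting family of k-subsets of an n-element set has size at most C(n − 1, k − 1), with equality for 'star' families {A ⊆ [n] : |A| = k, i ∈ A} (fix an element i). For n = 321, k = 6: C(320, 5) = 27097728064.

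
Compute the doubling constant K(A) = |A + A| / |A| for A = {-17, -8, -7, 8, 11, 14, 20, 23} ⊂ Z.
K = |A + A| / |A| = 29/8

Enumerate A + A = {a + b : a, b ∈ A}. With |A| = 8, there are |A|^2 = 64 ordered sum pairs; collecting distinct values, A + A = {-34, -25, -24, -16, -15, -14, -9, -6, -3, 0, 1, 3, 4, 6, 7, 12, 13, 15, 16, 19, 22, 25, 28, 31, 34, 37, 40, 43, 46}, so |A + A| = 29. Thus K = 29/8. For comparison, the minimum possible |A + A| over all 8-element sets is 2·8 − 1 = 15 (so min K = 15/8), attained only by arithmetic progressions.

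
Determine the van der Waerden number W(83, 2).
W(83, 2) = 83 + 1 = 84

A 2-term AP is any pair of integers, so a monochromatic 2-AP exists iff some colour is used at least twice. With 83 colours, the colouring i ↦ i on {1, ..., 83} uses each colour once, avoiding any monochromatic pair, so W(83, 2) > 83. For {1, ..., 84}, pigeonhole forces two integers of the same colour, which form a monochromatic 2-AP. Hence W(83, 2) = 84.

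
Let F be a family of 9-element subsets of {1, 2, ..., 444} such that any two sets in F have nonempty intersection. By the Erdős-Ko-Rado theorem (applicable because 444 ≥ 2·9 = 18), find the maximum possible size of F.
max |F| = C(443, 8) = 34522584005252343

The Erdős-Ko-Rado theorem states: for n ≥ 2k, an intersecting family of k-subsets of an n-element set has size at most C(n − 1, k − 1), with equality for 'star' families {A ⊆ [n] : |A| = k, i ∈ A} (fix an element i). For n = 444, k = 9: C(443, 8) = 34522584005252343.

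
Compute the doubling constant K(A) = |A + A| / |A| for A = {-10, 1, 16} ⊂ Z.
K = |A + A| / |A| = 6/3 = 2

Enumerate A + A = {a + b : a, b ∈ A}. With |A| = 3, there are |A|^2 = 9 ordered sum pairs; collecting distinct values, A + A = {-20, -9, 2, 6, 17, 32}, so |A + A| = 6. Thus K = 6/3 = 2. For comparison, the minimum possible |A + A| over all 3-element sets is 2·3 − 1 = 5 (so min K = 5/3), attained only by arithmetic progressions.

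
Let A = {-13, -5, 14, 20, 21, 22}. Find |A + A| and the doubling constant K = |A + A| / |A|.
K = |A + A| / |A| = 19/6

Enumerate A + A = {a + b : a, b ∈ A}. With |A| = 6, there are |A|^2 = 36 ordered sum pairs; collecting distinct values, A + A = {-26, -18, -10, 1, 7, 8, 9, 15, 16, 17, 28, 34, 35, 36, 40, 41, 42, 43, 44}, so |A + A| = 19. Thus K = 19/6. For comparison, the minimum possible |A + A| over all 6-element sets is 2·6 − 1 = 11 (so min K = 11/6), attained only by arithmetic progressions.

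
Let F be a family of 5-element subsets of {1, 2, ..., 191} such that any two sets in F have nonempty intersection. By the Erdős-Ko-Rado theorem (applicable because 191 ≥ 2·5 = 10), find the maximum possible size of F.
max |F| = C(190, 4) = 52602165

The Erdős-Ko-Rado theorem states: for n ≥ 2k, an intersecting family of k-subsets of an n-element set has size at most C(n − 1, k − 1), with equality for 'star' families {A ⊆ [n] : |A| = k, i ∈ A} (fix an element i). For n = 191, k = 5: C(190, 4) = 52602165.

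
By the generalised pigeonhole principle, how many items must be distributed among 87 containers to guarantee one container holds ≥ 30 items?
n = (30 − 1)·87 + 1 = 2524

By the generalised pigeonhole principle, to guarantee some box contains ≥ r objects we need more than (r − 1) · k objects total. Threshold: n = (r − 1) · k + 1. With r = 30 and k = 87: n = 29 · 87 + 1 = 2523 + 1 = 2524. For n = 2523 = 29 · 87, we can put exactly 29 objects in every box, avoiding 30 in any single one — so 2524 is tight.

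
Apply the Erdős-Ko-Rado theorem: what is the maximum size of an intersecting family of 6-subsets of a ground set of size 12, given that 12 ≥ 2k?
max |F| = C(11, 5) = 462

The Erdős-Ko-Rado theorem states: for n ≥ 2k, an intersecting family of k-subsets of an n-element set has size at most C(n − 1, k − 1), with equality for 'star' families {A ⊆ [n] : |A| = k, i ∈ A} (fix an element i). For n = 12, k = 6: C(11, 5) = 462.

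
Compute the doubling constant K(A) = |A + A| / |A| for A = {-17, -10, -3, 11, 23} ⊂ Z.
K = |A + A| / |A| = 13/5

Enumerate A + A = {a + b : a, b ∈ A}. With |A| = 5, there are |A|^2 = 25 ordered sum pairs; collecting distinct values, A + A = {-34, -27, -20, -13, -6, 1, 6, 8, 13, 20, 22, 34, 46}, so |A + A| = 13. Thus K = 13/5. For comparison, the minimum possible |A + A| over all 5-element sets is 2·5 − 1 = 9 (so min K = 9/5), attained only by arithmetic progressions.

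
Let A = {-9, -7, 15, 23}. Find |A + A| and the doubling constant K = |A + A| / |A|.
K = |A + A| / |A| = 10/4 = 5/2

Enumerate A + A = {a + b : a, b ∈ A}. With |A| = 4, there are |A|^2 = 16 ordered sum pairs; collecting distinct values, A + A = {-18, -16, -14, 6, 8, 14, 16, 30, 38, 46}, so |A + A| = 10. Thus K = 10/4 = 5/2. For comparison, the minimum possible |A + A| over all 4-element sets is 2·4 − 1 = 7 (so min K = 7/4), attained only by arithmetic progressions.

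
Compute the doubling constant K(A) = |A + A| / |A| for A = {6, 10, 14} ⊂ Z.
K = |A + A| / |A| = 5/3

Enumerate A + A = {a + b : a, b ∈ A}. With |A| = 3, there are |A|^2 = 9 ordered sum pairs; collecting distinct values, A + A = {12, 16, 20, 24, 28}, so |A + A| = 5. Thus K = 5/3. Here |A + A| = 2|A| − 1 = 5, the minimum possible — so K = 5/3 is minimal, which holds iff A is an arithmetic progression.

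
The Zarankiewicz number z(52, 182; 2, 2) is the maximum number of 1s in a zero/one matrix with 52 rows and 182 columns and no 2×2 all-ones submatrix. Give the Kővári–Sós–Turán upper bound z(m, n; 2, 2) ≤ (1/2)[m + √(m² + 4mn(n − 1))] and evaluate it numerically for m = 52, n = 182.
z(52, 182; 2, 2) ≤ (1/2)[52 + √(52² + 4·52·182·181)] = (1/2)[52 + √6854640] = 1335.0684

Kővári–Sós–Turán: let r_1, ..., r_52 be the row sums and z = Σ r_i the total number of 1s. Each pair of columns can share at most one row with both entries 1 (else a 2×2 all-ones block appears), so Σ_i C(r_i, 2) ≤ C(182, 2) = 16471. By convexity Σ_i C(r_i, 2) ≥ 52·C(z/52, 2) = z(z − 52)/(2·52), giving z² − 52z − 52·182·181 ≤ 0 and hence z ≤ (1/2)[52 + √(2704 + 4·1712984)] = (1/2)[52 + √6854640] ≈ (1/2)(52 + 2618.1367) = 1335.0684.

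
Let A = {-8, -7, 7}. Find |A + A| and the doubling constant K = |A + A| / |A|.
K = |A + A| / |A| = 6/3 = 2

Enumerate A + A = {a + b : a, b ∈ A}. With |A| = 3, there are |A|^2 = 9 ordered sum pairs; collecting distinct values, A + A = {-16, -15, -14, -1, 0, 14}, so |A + A| = 6. Thus K = 6/3 = 2. For comparison, the minimum possible |A + A| over all 3-element sets is 2·3 − 1 = 5 (so min K = 5/3), attained only by arithmetic progressions.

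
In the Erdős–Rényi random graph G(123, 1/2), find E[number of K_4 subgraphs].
E[# K_4] = C(123, 4) · (1/2)^C(4, 2) = 9078630 / 2^6 = 4539315/32 = 141853.59375

For each 4-subset S of vertices (there are C(123, 4) = 9078630 such S), let X_S = 1 if S induces a K_4 (all C(4, 2) = 6 edges present). Then P(X_S = 1) = (1/2)^6 = 1/64. By linearity of expectation, E[# K_4] = C(123, 4) · (1/2)^6 = 9078630 / 64 = 4539315/32 = 141853.59375.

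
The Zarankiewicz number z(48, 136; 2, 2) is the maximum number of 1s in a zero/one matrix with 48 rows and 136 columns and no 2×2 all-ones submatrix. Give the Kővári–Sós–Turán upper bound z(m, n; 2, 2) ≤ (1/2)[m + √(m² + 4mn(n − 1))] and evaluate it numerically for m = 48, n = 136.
z(48, 136; 2, 2) ≤ (1/2)[48 + √(48² + 4·48·136·135)] = (1/2)[48 + √3527424] = 963.0719

Kővári–Sós–Turán: let r_1, ..., r_48 be the row sums and z = Σ r_i the total number of 1s. Each pair of columns can share at most one row with both entries 1 (else a 2×2 all-ones block appears), so Σ_i C(r_i, 2) ≤ C(136, 2) = 9180. By convexity Σ_i C(r_i, 2) ≥ 48·C(z/48, 2) = z(z − 48)/(2·48), giving z² − 48z − 48·136·135 ≤ 0 and hence z ≤ (1/2)[48 + √(2304 + 4·881280)] = (1/2)[48 + √3527424] ≈ (1/2)(48 + 1878.1438) = 963.0719.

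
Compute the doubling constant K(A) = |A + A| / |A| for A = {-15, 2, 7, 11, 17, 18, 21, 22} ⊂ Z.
K = |A + A| / |A| = 32/8 = 4

Enumerate A + A = {a + b : a, b ∈ A}. With |A| = 8, there are |A|^2 = 64 ordered sum pairs; collecting distinct values, A + A = {-30, -13, -8, -4, 2, 3, 4, 6, 7, 9, 13, 14, 18, 19, 20, 22, 23, 24, 25, 28, 29, 32, 33, 34, 35, 36, 38, 39, 40, 42, 43, 44}, so |A + A| = 32. Thus K = 32/8 = 4. For comparison, the minimum possible |A + A| over all 8-element sets is 2·8 − 1 = 15 (so min K = 15/8), attained only by arithmetic progressions.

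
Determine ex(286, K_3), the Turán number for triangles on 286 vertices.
ex(286, K_3) = ⌊286^2/4⌋ = 20449

Mantel (1907): a triangle-free graph on n vertices has at most ⌊n^2/4⌋ edges, with equality for the complete bipartite graph K_{⌊n/2⌋, ⌈n/2⌉}. For n = 286: ⌊286^2/4⌋ = ⌊81796/4⌋ = 20449. The extremal graph is K_{143, 143}, which has 143·143 = 20449 edges.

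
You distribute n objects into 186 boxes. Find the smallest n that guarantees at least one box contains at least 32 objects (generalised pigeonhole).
n = (32 − 1)·186 + 1 = 5767

By the generalised pigeonhole principle, to guarantee some box contains ≥ r objects we need more than (r − 1) · k objects total. Threshold: n = (r − 1) · k + 1. With r = 32 and k = 186: n = 31 · 186 + 1 = 5766 + 1 = 5767. For n = 5766 = 31 · 186, we can put exactly 31 objects in every box, avoiding 32 in any single one — so 5767 is tight.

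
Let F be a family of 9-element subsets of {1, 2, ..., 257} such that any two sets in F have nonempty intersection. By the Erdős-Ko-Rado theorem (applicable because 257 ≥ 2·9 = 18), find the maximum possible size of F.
max |F| = C(256, 8) = 409663695276000

The Erdős-Ko-Rado theorem states: for n ≥ 2k, an intersecting family of k-subsets of an n-element set has size at most C(n − 1, k − 1), with equality for 'star' families {A ⊆ [n] : |A| = k, i ∈ A} (fix an element i). For n = 257, k = 9: C(256, 8) = 409663695276000.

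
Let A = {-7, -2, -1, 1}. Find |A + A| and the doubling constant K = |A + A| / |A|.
K = |A + A| / |A| = 10/4 = 5/2

Enumerate A + A = {a + b : a, b ∈ A}. With |A| = 4, there are |A|^2 = 16 ordered sum pairs; collecting distinct values, A + A = {-14, -9, -8, -6, -4, -3, -2, -1, 0, 2}, so |A + A| = 10. Thus K = 10/4 = 5/2. For comparison, the minimum possible |A + A| over all 4-element sets is 2·4 − 1 = 7 (so min K = 7/4), attained only by arithmetic progressions.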